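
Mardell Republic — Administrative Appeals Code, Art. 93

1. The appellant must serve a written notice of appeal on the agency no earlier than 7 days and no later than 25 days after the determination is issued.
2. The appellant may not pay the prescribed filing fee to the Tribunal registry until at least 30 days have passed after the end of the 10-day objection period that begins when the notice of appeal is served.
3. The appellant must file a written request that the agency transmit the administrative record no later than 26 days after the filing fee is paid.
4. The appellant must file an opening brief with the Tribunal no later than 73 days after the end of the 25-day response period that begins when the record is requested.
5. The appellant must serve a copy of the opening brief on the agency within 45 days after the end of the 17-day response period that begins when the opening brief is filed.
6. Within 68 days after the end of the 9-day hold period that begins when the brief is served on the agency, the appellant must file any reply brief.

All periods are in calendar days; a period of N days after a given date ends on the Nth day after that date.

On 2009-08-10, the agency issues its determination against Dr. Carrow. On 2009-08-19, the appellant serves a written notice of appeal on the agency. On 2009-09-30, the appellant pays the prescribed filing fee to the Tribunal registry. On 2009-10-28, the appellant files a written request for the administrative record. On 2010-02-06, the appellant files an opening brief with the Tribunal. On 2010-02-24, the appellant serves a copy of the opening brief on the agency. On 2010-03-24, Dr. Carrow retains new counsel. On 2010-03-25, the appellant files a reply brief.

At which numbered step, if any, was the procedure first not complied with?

Step 3

(1) the permitted window runs from 2009-08-10 + 7 = 2009-08-17 to 2009-08-10 + 25 = 2009-09-04; 2009-08-19 falls inside that range.
(2) permitted from 2009-08-29 + 30 days = 2009-09-28 onward; done 2009-09-30, after the minimum wait.
(3) due by 2009-09-30 + 26 days = 2009-10-26; not done until 2009-10-28, 2 days after the deadline.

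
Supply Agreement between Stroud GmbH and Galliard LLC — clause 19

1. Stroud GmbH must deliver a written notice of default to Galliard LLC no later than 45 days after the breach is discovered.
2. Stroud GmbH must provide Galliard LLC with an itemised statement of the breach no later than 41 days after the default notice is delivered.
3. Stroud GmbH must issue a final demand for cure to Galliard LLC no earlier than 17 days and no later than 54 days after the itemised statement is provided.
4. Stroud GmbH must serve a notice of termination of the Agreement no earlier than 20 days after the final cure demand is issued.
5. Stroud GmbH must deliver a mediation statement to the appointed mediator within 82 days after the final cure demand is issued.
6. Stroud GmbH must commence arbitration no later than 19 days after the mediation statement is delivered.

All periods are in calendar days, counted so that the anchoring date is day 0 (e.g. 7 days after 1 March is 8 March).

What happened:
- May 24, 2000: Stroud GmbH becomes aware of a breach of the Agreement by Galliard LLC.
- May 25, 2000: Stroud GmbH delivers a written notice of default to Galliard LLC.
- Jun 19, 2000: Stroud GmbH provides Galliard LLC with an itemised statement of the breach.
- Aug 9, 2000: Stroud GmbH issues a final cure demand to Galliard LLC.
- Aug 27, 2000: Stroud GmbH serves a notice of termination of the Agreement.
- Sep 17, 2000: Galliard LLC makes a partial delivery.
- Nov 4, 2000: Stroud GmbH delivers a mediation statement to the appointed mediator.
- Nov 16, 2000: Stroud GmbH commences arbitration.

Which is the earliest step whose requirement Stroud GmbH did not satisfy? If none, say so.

Step 4

Step 1 — counting 45 days from May 24, 2000 (when the breach is discovered) gives a deadline of Jul 8, 2000; May 25, 2000 is within that limit.
Step 2 — counting 41 days from May 25, 2000 (when the default notice is delivered) gives a deadline of Jul 5, 2000; done Jun 19, 2000 — timely.
Step 3 — 17 and 54 days from Jun 19, 2000 (when the itemised statement is provided) are Jul 6, 2000 and Aug 12, 2000 respectively; done Aug 9, 2000, which is between those dates.
Step 4 — must wait 20 days from Aug 9, 2000 (when the final cure demand is issued), so not before Aug 29, 2000; done Aug 27, 2000 — 2 days too early.
The procedure was therefore not followed at step 4.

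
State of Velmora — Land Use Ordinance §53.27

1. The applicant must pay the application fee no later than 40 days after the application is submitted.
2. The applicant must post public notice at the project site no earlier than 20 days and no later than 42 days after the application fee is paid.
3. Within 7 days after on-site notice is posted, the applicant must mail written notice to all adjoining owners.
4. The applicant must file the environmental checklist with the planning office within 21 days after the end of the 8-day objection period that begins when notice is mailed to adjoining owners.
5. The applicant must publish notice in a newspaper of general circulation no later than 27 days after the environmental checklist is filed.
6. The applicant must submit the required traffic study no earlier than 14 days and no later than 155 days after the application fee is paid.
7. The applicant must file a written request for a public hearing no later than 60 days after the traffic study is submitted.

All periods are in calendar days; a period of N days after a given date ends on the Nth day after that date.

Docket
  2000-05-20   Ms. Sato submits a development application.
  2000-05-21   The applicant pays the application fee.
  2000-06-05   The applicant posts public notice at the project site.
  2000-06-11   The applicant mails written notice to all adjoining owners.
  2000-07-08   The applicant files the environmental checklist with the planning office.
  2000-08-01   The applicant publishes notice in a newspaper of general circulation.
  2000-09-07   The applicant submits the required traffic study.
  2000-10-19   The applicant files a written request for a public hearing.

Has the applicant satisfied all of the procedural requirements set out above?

(1) due by 2000-05-20 + 40 days = 2000-06-29; completed 2000-05-21, before the deadline.
(2) the permitted window runs from 2000-05-21 + 20 = 2000-06-10 to 2000-05-21 + 42 = 2000-07-02; done 2000-06-05 — 5 days before the window opened.
Later steps need not be reached.

No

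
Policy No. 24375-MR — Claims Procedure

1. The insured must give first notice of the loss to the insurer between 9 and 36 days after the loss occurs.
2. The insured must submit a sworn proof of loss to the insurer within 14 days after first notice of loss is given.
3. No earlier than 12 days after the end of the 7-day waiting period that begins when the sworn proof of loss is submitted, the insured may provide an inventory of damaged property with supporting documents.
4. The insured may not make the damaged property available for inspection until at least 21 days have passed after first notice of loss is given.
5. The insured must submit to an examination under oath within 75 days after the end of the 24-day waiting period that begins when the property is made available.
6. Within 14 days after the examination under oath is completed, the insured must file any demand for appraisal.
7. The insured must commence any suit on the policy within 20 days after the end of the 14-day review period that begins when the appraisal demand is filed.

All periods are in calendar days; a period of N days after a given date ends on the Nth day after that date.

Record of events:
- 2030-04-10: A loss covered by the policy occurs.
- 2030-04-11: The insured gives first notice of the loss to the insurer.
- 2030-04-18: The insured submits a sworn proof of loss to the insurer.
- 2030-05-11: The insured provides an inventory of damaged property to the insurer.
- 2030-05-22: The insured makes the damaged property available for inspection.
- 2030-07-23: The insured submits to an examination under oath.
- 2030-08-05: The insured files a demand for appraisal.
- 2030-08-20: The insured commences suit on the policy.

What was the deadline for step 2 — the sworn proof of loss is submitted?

Step 2 runs from 2030-04-11, when first notice of loss is given. 14 days after 2030-04-11 is 2030-04-25.

2030-04-25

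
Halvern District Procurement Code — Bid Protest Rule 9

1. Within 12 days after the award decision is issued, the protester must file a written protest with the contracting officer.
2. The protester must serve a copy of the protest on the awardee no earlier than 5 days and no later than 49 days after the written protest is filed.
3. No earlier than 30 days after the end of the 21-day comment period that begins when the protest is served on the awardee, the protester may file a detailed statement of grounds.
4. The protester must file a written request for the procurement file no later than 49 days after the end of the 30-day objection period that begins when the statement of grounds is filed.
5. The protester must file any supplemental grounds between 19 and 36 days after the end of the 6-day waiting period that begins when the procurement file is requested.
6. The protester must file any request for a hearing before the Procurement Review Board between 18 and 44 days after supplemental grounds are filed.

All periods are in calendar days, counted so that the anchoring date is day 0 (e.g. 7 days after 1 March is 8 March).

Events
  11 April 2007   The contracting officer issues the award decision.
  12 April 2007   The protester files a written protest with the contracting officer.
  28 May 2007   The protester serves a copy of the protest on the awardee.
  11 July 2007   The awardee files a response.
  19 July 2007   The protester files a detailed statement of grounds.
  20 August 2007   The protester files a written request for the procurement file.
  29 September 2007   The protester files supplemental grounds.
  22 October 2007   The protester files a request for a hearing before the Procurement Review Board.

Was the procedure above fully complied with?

Yes

(1) due by 11 April 2007 + 12 days = 23 April 2007; done 12 April 2007 — timely.
(2) the permitted window runs from 12 April 2007 + 5 = 17 April 2007 to 12 April 2007 + 49 = 31 May 2007; done 28 May 2007, which is between those dates.
(3) permitted from 18 June 2007 + 30 days = 18 July 2007 onward; 19 July 2007 is on or after that date.
(4) due by 18 August 2007 + 49 days = 6 October 2007; done 20 August 2007 — timely.
(5) the permitted window runs from 26 August 2007 + 19 = 14 September 2007 to 26 August 2007 + 36 = 1 October 2007; 29 September 2007 falls inside that range.
(6) the permitted window runs from 29 September 2007 + 18 = 17 October 2007 to 29 September 2007 + 44 = 12 November 2007; done 22 October 2007, which is between those dates.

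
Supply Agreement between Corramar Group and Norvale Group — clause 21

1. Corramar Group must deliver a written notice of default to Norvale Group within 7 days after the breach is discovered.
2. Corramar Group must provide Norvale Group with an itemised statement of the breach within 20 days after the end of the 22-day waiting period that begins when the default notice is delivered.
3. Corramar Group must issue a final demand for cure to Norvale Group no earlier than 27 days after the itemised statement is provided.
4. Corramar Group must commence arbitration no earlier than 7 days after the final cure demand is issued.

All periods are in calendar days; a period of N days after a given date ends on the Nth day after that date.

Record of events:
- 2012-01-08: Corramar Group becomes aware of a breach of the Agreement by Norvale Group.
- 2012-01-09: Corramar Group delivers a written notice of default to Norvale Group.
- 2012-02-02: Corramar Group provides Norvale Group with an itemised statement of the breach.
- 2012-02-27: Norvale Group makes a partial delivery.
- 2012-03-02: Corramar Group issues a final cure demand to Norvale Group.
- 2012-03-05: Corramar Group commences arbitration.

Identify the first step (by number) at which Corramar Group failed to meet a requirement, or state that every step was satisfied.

Step 4

(1) due by 2012-01-08 + 7 days = 2012-01-15; completed 2012-01-09, before the deadline.
(2) due by 2012-01-31 + 20 days = 2012-02-20; completed 2012-02-02, before the deadline.
(3) permitted from 2012-02-02 + 27 days = 2012-02-29 onward; 2012-03-02 is on or after that date.
(4) permitted from 2012-03-02 + 7 days = 2012-03-09 onward; acted on 2012-03-05, 4 days prematurely.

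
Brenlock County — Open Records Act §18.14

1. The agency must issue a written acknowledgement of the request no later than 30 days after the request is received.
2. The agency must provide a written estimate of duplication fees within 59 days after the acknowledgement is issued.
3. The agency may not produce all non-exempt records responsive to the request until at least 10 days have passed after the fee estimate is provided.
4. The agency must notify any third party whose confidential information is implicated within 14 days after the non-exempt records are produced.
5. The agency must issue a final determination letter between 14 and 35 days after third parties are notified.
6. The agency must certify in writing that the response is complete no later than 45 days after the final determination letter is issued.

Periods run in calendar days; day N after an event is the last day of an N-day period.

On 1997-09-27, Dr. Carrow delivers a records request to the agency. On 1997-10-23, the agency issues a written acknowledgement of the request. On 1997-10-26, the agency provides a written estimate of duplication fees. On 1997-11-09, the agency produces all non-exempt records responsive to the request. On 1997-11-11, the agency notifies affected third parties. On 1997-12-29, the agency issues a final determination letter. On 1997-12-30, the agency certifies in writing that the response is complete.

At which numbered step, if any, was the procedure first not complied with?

Step 1 — counting 30 days from 1997-09-27 (when the request is received) gives a deadline of 1997-10-27; completed 1997-10-23, before the deadline.
Step 2 — counting 59 days from 1997-10-23 (when the acknowledgement is issued) gives a deadline of 1997-12-21; completed 1997-10-26, before the deadline.
Step 3 — must wait 10 days from 1997-10-26 (when the fee estimate is provided), so not before 1997-11-05; done 1997-11-09, after the minimum wait.
Step 4 — counting 14 days from 1997-11-09 (when the non-exempt records are produced) gives a deadline of 1997-11-23; completed 1997-11-11, before the deadline.
Step 5 — 14 and 35 days from 1997-11-11 (when third parties are notified) are 1997-11-25 and 1997-12-16 respectively; 1997-12-29 is 13 days past the end of the window.

Step 5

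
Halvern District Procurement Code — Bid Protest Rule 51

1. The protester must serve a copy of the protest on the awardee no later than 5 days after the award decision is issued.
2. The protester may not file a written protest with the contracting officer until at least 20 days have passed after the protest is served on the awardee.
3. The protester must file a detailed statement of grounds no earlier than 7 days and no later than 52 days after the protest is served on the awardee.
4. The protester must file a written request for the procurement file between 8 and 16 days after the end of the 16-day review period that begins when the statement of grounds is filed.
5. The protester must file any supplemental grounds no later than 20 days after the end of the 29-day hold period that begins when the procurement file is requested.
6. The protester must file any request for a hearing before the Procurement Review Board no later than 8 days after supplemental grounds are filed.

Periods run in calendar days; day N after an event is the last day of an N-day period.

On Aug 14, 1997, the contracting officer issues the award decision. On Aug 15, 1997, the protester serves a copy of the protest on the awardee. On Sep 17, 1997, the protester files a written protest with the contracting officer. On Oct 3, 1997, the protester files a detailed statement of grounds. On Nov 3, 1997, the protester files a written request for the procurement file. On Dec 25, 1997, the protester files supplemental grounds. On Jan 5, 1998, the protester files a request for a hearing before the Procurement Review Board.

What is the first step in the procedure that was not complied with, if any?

Step 5

Step 1: 5 days after Aug 14, 1997 (when the award decision is issued) is Aug 19, 1997; completed Aug 15, 1997, before the deadline.
Step 2: the earliest permitted date is 20 days after Aug 15, 1997 (when the protest is served on the awardee), i.e. Sep 4, 1997; done Sep 17, 1997, after the minimum wait.
Step 3: the window is 7–52 days after Aug 15, 1997 (when the protest is served on the awardee), so Aug 22, 1997 through Oct 6, 1997; Oct 3, 1997 falls inside that range.
Step 4: the window is 8–16 days after Oct 19, 1997 (end of the 16-day review period, which began when the statement of grounds is filed on Oct 3, 1997), so Oct 27, 1997 through Nov 4, 1997; Nov 3, 1997 falls inside that range.
Step 5: 20 days after Dec 2, 1997 (end of the 29-day hold period, which began when the procurement file is requested on Nov 3, 1997) is Dec 22, 1997; not done until Dec 25, 1997, 3 days after the deadline.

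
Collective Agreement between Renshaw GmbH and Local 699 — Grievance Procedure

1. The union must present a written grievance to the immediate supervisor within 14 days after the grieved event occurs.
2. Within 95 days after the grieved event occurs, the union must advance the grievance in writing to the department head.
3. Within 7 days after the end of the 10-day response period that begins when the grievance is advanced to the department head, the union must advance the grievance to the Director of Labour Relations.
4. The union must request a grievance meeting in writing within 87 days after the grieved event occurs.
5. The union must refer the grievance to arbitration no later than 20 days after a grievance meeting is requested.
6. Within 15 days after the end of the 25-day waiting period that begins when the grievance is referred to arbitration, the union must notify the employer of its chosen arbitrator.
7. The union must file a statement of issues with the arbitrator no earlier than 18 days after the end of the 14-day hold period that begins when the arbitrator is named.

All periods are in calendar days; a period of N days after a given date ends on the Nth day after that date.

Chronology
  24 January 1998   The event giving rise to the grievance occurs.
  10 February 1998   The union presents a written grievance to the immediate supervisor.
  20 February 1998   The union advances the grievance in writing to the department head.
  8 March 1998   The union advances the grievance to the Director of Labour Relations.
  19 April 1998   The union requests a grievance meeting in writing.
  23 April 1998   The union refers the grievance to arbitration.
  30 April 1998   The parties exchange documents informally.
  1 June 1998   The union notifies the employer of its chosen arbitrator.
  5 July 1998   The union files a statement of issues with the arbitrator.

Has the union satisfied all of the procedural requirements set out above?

Step 1: 14 days after 24 January 1998 (when the grieved event occurs) is 7 February 1998; not done until 10 February 1998, 3 days after the deadline.
The procedure was therefore not followed at step 1.

No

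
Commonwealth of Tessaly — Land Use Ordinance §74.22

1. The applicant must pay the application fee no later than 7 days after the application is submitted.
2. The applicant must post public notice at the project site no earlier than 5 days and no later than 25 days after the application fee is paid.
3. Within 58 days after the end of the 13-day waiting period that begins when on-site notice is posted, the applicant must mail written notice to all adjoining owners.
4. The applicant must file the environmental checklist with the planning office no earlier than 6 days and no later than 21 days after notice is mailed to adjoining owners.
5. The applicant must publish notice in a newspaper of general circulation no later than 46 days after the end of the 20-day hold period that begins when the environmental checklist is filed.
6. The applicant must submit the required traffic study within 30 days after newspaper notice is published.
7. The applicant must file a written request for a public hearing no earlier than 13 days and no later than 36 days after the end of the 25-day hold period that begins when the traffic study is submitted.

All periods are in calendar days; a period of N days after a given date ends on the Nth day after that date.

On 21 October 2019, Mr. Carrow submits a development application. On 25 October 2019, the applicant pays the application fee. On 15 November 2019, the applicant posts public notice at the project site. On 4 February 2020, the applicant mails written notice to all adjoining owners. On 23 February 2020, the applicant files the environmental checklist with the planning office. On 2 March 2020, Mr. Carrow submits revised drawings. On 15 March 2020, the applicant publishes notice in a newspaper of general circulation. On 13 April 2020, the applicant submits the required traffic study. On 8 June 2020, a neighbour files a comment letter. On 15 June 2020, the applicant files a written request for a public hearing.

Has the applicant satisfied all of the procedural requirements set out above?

No

Step 1 — counting 7 days from 21 October 2019 (when the application is submitted) gives a deadline of 28 October 2019; completed 25 October 2019, before the deadline.
Step 2 — 5 and 25 days from 25 October 2019 (when the application fee is paid) are 30 October 2019 and 19 November 2019 respectively; done 15 November 2019 — within the window.
Step 3 — counting 58 days from 28 November 2019 (end of the 13-day waiting period, which began when on-site notice is posted on 15 November 2019) gives a deadline of 25 January 2020; done 4 February 2020 — 10 days late.
The procedure was therefore not followed at step 3.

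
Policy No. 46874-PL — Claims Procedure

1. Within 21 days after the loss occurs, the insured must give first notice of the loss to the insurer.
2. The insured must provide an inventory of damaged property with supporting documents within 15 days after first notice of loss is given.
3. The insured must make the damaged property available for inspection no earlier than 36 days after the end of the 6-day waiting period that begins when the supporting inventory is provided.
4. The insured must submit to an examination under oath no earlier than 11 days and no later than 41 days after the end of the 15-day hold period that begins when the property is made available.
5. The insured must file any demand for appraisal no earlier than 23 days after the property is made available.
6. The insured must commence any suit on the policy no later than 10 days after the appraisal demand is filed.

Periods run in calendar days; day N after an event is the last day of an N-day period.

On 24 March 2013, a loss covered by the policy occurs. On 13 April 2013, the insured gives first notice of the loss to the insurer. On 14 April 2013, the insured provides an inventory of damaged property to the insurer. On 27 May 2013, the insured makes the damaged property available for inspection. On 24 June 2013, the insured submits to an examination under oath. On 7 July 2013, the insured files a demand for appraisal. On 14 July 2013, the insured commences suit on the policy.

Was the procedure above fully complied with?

Yes

(1) due by 24 March 2013 + 21 days = 14 April 2013; completed 13 April 2013, before the deadline.
(2) due by 13 April 2013 + 15 days = 28 April 2013; done 14 April 2013 — timely.
(3) permitted from 20 April 2013 + 36 days = 26 May 2013 onward; done 27 May 2013 — permitted.
(4) the permitted window runs from 11 June 2013 + 11 = 22 June 2013 to 11 June 2013 + 41 = 22 July 2013; 24 June 2013 falls inside that range.
(5) permitted from 27 May 2013 + 23 days = 19 June 2013 onward; 7 July 2013 is on or after that date.
(6) due by 7 July 2013 + 10 days = 17 July 2013; 14 July 2013 is within that limit.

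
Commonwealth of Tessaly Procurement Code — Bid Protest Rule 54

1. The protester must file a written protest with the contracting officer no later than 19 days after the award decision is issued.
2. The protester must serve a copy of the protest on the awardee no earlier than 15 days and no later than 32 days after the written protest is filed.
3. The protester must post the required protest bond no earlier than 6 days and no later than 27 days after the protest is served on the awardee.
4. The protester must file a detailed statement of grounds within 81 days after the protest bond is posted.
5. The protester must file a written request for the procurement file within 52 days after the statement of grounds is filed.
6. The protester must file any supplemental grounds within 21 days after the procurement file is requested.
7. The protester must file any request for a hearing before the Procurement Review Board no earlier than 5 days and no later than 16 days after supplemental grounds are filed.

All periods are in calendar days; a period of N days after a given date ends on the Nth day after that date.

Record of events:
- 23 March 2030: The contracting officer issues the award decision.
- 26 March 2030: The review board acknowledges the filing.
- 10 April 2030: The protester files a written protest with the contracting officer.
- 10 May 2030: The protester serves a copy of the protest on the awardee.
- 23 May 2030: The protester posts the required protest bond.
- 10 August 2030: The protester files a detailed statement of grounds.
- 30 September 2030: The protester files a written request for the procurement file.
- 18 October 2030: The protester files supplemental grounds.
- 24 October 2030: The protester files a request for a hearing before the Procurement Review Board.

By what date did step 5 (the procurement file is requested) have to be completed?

1 October 2030

Step 5 runs from 10 August 2030, when the statement of grounds is filed. 52 days after 10 August 2030 is 1 October 2030.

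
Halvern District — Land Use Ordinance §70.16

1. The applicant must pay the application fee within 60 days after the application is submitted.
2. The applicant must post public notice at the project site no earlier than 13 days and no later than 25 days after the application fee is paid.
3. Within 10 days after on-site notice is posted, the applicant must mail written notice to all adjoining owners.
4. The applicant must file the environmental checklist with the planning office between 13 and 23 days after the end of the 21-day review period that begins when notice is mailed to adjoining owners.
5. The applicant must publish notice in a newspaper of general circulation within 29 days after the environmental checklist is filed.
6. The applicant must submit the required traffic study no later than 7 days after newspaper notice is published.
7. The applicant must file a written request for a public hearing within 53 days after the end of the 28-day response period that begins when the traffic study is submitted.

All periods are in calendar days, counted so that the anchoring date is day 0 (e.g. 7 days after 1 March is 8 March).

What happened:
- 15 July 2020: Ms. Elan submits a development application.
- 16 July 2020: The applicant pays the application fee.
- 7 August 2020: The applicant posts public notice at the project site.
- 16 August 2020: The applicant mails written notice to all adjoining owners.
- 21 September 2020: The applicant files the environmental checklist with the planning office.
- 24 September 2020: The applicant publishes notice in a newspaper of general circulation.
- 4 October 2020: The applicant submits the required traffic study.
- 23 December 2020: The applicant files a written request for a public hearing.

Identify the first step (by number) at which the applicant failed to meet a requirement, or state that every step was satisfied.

Step 6

(1) due by 15 July 2020 + 60 days = 13 September 2020; completed 16 July 2020, before the deadline.
(2) the permitted window runs from 16 July 2020 + 13 = 29 July 2020 to 16 July 2020 + 25 = 10 August 2020; done 7 August 2020, which is between those dates.
(3) due by 7 August 2020 + 10 days = 17 August 2020; completed 16 August 2020, before the deadline.
(4) the permitted window runs from 6 September 2020 + 13 = 19 September 2020 to 6 September 2020 + 23 = 29 September 2020; done 21 September 2020 — within the window.
(5) due by 21 September 2020 + 29 days = 20 October 2020; done 24 September 2020 — timely.
(6) due by 24 September 2020 + 7 days = 1 October 2020; done 4 October 2020 — 3 days late.
That is the first point of non-compliance.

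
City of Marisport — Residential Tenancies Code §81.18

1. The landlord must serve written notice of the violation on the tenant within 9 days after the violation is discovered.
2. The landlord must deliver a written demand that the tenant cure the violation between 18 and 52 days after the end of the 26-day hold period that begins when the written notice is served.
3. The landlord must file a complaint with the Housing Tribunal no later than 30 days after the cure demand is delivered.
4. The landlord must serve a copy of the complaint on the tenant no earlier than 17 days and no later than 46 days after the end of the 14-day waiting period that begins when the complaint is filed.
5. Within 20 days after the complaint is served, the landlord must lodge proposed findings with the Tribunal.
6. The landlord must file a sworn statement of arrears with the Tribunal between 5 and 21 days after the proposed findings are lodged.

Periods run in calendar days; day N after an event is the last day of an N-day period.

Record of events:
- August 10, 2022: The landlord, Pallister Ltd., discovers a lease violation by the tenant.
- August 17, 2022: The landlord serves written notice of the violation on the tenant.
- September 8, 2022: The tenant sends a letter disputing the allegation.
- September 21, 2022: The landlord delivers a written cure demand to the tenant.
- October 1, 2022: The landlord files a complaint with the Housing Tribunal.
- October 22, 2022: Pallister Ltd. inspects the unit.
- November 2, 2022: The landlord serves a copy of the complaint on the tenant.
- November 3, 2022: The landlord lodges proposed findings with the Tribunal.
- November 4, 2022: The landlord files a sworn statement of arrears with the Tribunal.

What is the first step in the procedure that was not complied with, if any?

Step 2

(1) due by August 10, 2022 + 9 days = August 19, 2022; completed August 17, 2022, before the deadline.
(2) the permitted window runs from September 12, 2022 + 18 = September 30, 2022 to September 12, 2022 + 52 = November 3, 2022; done September 21, 2022 — 9 days before the window opened.
The procedure was therefore not followed at step 2.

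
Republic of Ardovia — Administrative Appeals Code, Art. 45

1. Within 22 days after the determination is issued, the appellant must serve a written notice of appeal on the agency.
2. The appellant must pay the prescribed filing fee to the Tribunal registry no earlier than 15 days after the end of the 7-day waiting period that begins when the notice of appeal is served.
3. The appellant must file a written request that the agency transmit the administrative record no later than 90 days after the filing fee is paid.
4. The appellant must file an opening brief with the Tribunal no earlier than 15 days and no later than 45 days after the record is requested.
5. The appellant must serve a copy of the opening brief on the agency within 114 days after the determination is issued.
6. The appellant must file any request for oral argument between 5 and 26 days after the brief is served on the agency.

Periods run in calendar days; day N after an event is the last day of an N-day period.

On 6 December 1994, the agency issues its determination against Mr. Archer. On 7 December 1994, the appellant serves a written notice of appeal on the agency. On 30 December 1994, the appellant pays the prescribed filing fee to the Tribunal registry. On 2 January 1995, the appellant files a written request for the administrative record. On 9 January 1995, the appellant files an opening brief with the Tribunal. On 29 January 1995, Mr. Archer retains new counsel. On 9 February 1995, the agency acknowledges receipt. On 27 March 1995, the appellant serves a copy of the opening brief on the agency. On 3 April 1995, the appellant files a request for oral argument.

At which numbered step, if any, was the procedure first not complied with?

Step 1 — counting 22 days from 6 December 1994 (when the determination is issued) gives a deadline of 28 December 1994; 7 December 1994 is within that limit.
Step 2 — must wait 15 days from 14 December 1994 (end of the 7-day waiting period, which began when the notice of appeal is served on 7 December 1994), so not before 29 December 1994; done 30 December 1994, after the minimum wait.
Step 3 — counting 90 days from 30 December 1994 (when the filing fee is paid) gives a deadline of 30 March 1995; 2 January 1995 is within that limit.
Step 4 — 15 and 45 days from 2 January 1995 (when the record is requested) are 17 January 1995 and 16 February 1995 respectively; done 9 January 1995 — 8 days before the window opened.

Step 4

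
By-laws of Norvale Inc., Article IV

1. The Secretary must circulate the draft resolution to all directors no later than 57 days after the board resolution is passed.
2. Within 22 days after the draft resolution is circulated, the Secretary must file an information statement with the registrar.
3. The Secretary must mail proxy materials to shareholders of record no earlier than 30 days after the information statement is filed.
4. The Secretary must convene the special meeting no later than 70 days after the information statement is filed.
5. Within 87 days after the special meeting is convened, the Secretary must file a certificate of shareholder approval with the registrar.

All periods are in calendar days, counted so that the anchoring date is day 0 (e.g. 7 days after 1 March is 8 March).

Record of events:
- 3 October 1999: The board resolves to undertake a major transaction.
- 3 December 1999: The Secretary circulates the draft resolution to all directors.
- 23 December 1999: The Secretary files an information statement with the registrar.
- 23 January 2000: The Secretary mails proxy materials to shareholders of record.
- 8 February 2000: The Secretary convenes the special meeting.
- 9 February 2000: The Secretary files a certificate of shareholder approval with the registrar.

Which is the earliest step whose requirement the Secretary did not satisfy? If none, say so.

(1) due by 3 October 1999 + 57 days = 29 November 1999; 3 December 1999 misses that deadline by 4 days.
The analysis stops there.

Step 1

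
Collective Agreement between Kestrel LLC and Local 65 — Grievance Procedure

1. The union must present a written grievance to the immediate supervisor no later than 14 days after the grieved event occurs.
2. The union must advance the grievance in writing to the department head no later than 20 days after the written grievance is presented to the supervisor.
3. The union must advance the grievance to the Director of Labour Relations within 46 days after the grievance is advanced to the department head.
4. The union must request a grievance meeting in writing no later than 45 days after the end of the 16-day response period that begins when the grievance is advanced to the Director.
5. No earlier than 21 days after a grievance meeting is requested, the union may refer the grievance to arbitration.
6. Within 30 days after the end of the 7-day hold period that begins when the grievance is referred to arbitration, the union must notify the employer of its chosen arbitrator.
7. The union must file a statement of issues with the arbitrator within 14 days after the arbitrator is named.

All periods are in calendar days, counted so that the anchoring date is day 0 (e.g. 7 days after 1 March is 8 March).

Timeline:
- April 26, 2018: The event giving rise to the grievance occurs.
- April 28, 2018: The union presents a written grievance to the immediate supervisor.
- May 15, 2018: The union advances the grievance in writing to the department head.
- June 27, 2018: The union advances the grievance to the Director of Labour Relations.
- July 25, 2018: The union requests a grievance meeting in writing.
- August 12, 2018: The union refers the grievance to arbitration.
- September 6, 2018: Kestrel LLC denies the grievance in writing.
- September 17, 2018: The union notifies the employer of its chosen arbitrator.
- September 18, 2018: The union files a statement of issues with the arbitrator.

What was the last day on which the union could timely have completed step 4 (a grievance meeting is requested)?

The grievance is advanced to the Director on June 27, 2018; the 16-day response period therefore ends July 13, 2018, and step 4 runs from that date. 45 days after July 13, 2018 is August 27, 2018.

August 27, 2018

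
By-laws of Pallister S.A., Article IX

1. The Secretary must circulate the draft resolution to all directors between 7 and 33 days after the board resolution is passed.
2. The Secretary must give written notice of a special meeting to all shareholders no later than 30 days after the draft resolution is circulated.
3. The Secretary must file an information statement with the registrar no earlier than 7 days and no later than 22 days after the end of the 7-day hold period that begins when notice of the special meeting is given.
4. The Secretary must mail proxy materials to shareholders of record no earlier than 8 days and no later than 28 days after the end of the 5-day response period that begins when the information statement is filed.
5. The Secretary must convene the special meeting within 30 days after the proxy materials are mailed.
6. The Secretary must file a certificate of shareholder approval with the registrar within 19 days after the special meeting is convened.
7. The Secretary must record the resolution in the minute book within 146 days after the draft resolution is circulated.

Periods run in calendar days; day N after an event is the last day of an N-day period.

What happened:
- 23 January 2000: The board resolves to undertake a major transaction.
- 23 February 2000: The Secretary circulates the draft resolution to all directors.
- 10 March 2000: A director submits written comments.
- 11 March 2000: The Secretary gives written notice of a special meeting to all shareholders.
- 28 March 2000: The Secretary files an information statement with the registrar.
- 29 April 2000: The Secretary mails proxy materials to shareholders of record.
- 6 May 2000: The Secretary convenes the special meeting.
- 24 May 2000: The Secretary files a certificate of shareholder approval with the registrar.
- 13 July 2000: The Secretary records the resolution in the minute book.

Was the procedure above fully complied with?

Yes

Step 1: the window is 7–33 days after 23 January 2000 (when the board resolution is passed), so 30 January 2000 through 25 February 2000; done 23 February 2000 — within the window.
Step 2: 30 days after 23 February 2000 (when the draft resolution is circulated) is 24 March 2000; done 11 March 2000 — timely.
Step 3: the window is 7–22 days after 18 March 2000 (end of the 7-day hold period, which began when notice of the special meeting is given on 11 March 2000), so 25 March 2000 through 9 April 2000; done 28 March 2000, which is between those dates.
Step 4: the window is 8–28 days after 2 April 2000 (end of the 5-day response period, which began when the information statement is filed on 28 March 2000), so 10 April 2000 through 30 April 2000; 29 April 2000 falls inside that range.
Step 5: 30 days after 29 April 2000 (when the proxy materials are mailed) is 29 May 2000; 6 May 2000 is within that limit.
Step 6: 19 days after 6 May 2000 (when the special meeting is convened) is 25 May 2000; done 24 May 2000 — timely.
Step 7: 146 days after 23 February 2000 (when the draft resolution is circulated) is 18 July 2000; 13 July 2000 is within that limit.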